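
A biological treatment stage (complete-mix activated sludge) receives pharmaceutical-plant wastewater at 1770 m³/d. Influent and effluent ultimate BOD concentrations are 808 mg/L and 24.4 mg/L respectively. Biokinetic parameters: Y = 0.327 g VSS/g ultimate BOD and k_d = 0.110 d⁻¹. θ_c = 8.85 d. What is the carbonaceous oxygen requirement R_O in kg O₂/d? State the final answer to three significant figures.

The observed yield is Y_obs = Y/(1 + k_d·θ_c) = 0.327 / (1 + 0.110 × 8.85) = 0.327 / 1.974 = 0.1657 g VSS per g ultimate BOD removed.
Q·(S₀ − S) = 1770 × (808 − 24.4) × 10⁻³ = 1387 kg/d removed.
Biomass synthesised: P_X = Y_obs × 1387 = 229.8 kg VSS/d.
R_O = Q·ΔS − 1.42 P_X = 1387 − 326.3 = 1061 kg O₂/d.

R_O ≈ 1060 kg O₂/d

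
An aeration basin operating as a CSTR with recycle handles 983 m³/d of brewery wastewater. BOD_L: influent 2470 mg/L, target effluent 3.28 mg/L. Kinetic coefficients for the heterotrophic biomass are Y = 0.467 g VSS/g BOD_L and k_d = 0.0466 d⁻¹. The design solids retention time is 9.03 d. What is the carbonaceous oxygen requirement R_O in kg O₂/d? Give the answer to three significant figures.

R_O ≈ 1290 kg O₂/d

Y_obs = Y / (1 + k_d θ_c) = 0.467 / (1 + 0.0466 × 9.03) = 0.467 / 1.421 = 0.3287.
Mass of BOD_L removed per day: Q(S₀ − S) = 983 × 2467 g/m³ = 2425 kg/d.
Net sludge production P_X = 0.3287 × 2425 = 797.0 kg VSS/d.
R_O = Q·(S₀ − S) − 1.42·P_X = 2425 − 1.42 × 797.0 = 1293 kg O₂/d.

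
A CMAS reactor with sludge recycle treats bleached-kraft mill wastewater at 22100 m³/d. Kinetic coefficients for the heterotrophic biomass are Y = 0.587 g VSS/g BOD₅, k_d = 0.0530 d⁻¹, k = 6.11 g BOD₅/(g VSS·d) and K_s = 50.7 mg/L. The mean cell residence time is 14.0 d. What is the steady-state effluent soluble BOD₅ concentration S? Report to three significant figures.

S ≈ 1.82 mg/L

From the Monod/SRT balance for a CMAS, S = K_s·(1+k_d θ_c)/[θ_c·(Y k − k_d) − 1] = 50.7 × (1 + 0.0530 × 14.0) / [14.0 × (0.587 × 6.11 − 0.0530) − 1] = 88.32 / 48.47 = 1.822 mg/L.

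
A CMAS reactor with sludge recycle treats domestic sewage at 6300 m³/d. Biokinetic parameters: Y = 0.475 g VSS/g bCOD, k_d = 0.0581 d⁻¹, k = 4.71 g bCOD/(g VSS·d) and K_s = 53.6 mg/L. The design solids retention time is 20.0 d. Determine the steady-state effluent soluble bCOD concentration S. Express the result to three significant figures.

S ≈ 2.72 mg/L

From the Monod/SRT balance for a CMAS, S = K_s·(1+k_d θ_c)/[θ_c·(Y k − k_d) − 1] = 53.6 × (1 + 0.0581 × 20.0) / [20.0 × (0.475 × 4.71 − 0.0581) − 1] = 115.9 / 42.58 = 2.721 mg/L.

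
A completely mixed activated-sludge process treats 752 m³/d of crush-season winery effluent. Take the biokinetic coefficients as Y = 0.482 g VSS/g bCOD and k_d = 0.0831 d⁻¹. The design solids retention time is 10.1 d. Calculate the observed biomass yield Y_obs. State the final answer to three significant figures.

Y_obs = Y / (1 + k_d θ_c) = 0.482 / (1 + 0.0831 × 10.1) = 0.482 / 1.839 = 0.2621.

Y_obs ≈ 0.262 g VSS/g bCOD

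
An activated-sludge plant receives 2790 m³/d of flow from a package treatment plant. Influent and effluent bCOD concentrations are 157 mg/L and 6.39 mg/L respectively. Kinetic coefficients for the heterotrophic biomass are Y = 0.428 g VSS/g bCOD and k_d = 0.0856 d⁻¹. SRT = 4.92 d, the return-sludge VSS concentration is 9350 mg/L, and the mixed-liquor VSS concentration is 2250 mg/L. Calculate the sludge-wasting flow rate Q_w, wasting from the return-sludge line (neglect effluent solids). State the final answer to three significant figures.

Steady-state biomass mass balance: V·X·(1 + k_d·θ_c) = Y·Q·(S₀ − S)·θ_c, so V = 0.428 × 2790 × (157 − 6.39) × 4.92 / [2250 × (1 + 0.0856 × 4.92)] = 8.85×10^5 / 3198 = 276.7 m³.
θ_c = V·X/(Q_w·X_r) when wasting from the recycle, so Q_w = V·X/(θ_c·X_r) = 276.7 × 2250 / (4.92 × 9350) = 13.53 m³/d.

Q_w ≈ 13.5 m³/d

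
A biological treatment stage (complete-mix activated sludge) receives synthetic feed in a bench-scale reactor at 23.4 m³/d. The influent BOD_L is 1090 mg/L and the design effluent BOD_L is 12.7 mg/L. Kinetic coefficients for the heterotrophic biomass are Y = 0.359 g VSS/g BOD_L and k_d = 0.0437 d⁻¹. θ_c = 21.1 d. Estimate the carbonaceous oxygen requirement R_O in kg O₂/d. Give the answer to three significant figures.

Correct the yield for decay: Y_obs = Y/(1 + k_d θ_c) = 0.359 / (1 + 0.0437 × 21.1) = 0.359 / 1.922 = 0.1868.
Q·(S₀ − S) = 23.4 × (1090 − 12.7) × 10⁻³ = 25.21 kg/d removed.
P_X = Y_obs·Q·(S₀ − S) = 0.1868 × 25.21 = 4.708 kg VSS/d.
R_O = Q·ΔS − 1.42 P_X = 25.21 − 6.686 = 18.52 kg O₂/d.

R_O ≈ 18.5 kg O₂/d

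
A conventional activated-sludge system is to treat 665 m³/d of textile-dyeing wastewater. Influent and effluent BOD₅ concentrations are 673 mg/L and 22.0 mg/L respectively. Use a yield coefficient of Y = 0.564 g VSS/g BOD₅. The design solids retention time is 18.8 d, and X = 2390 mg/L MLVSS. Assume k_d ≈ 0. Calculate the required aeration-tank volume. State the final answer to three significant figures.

V ≈ 1920 m³

V·X = Y·Q·ΔS·θ_c gives V = 0.564 × 665 × (673 − 22.0) × 18.8 / 2390 = 1921 m³.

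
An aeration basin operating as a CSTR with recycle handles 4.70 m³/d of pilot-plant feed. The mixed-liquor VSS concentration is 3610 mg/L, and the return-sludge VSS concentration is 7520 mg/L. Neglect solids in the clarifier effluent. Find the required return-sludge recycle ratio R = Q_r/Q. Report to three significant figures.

R ≈ 0.923

R = Q_r/Q = X/(X_r − X) = 3610 / (7520 − 3610) = 0.9233.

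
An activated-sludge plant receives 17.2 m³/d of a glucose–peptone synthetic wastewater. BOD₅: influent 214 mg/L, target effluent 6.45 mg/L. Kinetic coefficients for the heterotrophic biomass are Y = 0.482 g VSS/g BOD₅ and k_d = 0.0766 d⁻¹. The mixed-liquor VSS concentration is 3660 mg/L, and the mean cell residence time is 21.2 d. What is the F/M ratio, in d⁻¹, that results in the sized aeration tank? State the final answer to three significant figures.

F/M ≈ 0.265 d⁻¹

Rearranging the biomass balance for a CMAS with decay, V = Y·Q·ΔS·θ_c / [X·(1+k_d θ_c)] = 0.482 × 17.2 × (214 − 6.45) × 21.2 / [3660 × (1 + 0.0766 × 21.2)] = 3.65×10^4 / 9604 = 3.798 m³.
F/M = Q·S₀ / (V·X) = 17.2 × 214 / (3.798 × 3660) = 0.2648 g BOD₅·(g VSS·d)⁻¹.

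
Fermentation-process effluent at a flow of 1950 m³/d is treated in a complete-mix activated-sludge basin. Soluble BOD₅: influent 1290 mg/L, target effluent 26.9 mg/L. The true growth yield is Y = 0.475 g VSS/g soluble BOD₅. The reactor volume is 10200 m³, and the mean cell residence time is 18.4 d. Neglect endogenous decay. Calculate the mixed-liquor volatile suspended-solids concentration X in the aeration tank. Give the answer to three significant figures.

X ≈ 2110 mg/L

X = Y·Q·ΔS·θ_c / V = 0.475 × 1950 × (1290 − 26.9) × 18.4 / 10200 = 2110 mg/L.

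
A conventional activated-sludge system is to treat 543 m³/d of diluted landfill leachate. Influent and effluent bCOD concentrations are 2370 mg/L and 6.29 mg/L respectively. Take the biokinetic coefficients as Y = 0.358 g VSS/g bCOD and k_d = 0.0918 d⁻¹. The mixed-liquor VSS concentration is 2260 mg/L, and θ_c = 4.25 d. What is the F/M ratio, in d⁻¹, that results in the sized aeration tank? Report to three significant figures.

From the SRT design equation V = Y Q (S₀−S) θ_c / [X (1 + k_d θ_c)] = 0.358 × 543 × (2370 − 6.29) × 4.25 / [2260 × (1 + 0.0918 × 4.25)] = 1.95×10^6 / 3142 = 621.6 m³.
F/M = applied load / biomass = Q·S₀/(V·X) = 543 × 2370 / (621.6 × 2260) = 0.9161 d⁻¹.

F/M ≈ 0.916 d⁻¹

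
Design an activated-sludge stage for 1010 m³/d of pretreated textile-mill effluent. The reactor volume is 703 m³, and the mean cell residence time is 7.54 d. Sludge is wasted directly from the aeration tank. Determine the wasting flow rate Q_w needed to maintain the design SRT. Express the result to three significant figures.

Q_w ≈ 93.2 m³/d

Wasting from the aeration tank: Q_w = V / θ_c = 703.0 / 7.54 = 93.24 m³/d.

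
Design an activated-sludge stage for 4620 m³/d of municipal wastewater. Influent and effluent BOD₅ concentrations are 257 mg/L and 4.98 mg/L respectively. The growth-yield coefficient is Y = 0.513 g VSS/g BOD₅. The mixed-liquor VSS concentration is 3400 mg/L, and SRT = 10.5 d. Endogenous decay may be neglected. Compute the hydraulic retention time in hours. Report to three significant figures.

τ ≈ 9.58 h

Biomass mass balance (decay neglected): V·X = Y·Q·(S₀ − S)·θ_c, so V = 0.513 × 4620 × (257 − 4.98) × 10.5 / 3400 = 1845 m³.
HRT = V/Q = 1845 m³ / 4620 m³·d⁻¹ = 0.3993 d × 24 = 9.582 h.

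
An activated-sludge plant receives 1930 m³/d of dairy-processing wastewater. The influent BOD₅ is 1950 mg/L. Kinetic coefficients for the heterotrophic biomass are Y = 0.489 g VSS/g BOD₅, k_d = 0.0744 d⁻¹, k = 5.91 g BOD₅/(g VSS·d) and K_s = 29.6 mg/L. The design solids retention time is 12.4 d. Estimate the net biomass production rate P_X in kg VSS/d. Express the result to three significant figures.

Effluent substrate depends only on kinetics and SRT: S = K_s(1 + k_d θ_c) / [θ_c(Yk − k_d) − 1] = 29.6 × (1 + 0.0744 × 12.4) / [12.4 × (0.489 × 5.91 − 0.0744) − 1] = 56.91 / 33.91 = 1.678 mg/L.
Y_obs = Y / (1 + k_d θ_c) = 0.489 / (1 + 0.0744 × 12.4) = 0.489 / 1.923 = 0.2543.
Q·(S₀ − S) = 1930 × (1950 − 1.68) × 10⁻³ = 3760 kg/d removed.
Biomass produced: P_X = Y_obs·Q·ΔS = 0.2543 × 3760 ≈ 956.4 kg VSS/d.

P_X ≈ 956 kg VSS/d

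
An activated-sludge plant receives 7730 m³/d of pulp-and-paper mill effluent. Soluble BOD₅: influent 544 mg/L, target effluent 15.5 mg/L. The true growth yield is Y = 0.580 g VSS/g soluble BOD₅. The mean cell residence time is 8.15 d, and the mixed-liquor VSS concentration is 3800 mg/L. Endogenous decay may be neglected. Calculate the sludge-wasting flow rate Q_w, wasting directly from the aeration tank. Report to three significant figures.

Q_w ≈ 624 m³/d

Biomass mass balance (decay neglected): V·X = Y·Q·(S₀ − S)·θ_c, so V = 0.580 × 7730 × (544 − 15.5) × 8.15 / 3800 = 5082 m³.
With mixed-liquor wasting, θ_c = V/Q_w, so Q_w = V/θ_c = 5082/8.15 = 623.5 m³/d.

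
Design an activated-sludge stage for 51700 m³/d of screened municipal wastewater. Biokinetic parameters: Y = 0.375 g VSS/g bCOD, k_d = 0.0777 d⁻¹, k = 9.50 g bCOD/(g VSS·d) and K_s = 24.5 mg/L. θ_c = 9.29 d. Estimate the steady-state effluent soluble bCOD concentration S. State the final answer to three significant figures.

S ≈ 1.34 mg/L

For a completely mixed reactor with recycle the Lawrence–McCarty relation gives S = K_s·(1 + k_d·θ_c) / [θ_c·(Y·k − k_d) − 1] = 24.5 × (1 + 0.0777 × 9.29) / [9.29 × (0.375 × 9.50 − 0.0777) − 1] = 42.18 / 31.37 = 1.345 mg/L.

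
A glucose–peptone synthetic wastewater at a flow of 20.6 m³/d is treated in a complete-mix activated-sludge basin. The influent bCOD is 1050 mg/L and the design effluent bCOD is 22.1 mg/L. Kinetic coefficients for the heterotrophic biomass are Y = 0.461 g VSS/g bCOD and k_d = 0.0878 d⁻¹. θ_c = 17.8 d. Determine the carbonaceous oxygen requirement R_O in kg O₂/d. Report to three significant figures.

Observed yield with endogenous decay: Y_obs = Y / (1 + k_d·θ_c) = 0.461 / (1 + 0.0878 × 17.8) = 0.461 / 2.563 = 0.1799 g VSS/g bCOD.
Mass of bCOD removed per day: Q(S₀ − S) = 20.6 × 1028 g/m³ = 21.17 kg/d.
Biomass synthesised: P_X = Y_obs × 21.17 = 3.809 kg VSS/d.
R_O = Q·ΔS − 1.42 P_X = 21.17 − 5.409 = 15.77 kg O₂/d.

R_O ≈ 15.8 kg O₂/d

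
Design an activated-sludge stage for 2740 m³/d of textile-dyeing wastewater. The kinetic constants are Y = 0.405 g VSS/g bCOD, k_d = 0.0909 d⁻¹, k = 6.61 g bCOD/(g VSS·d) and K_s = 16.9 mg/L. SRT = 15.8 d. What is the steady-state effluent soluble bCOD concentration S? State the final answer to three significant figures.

S ≈ 1.03 mg/L

From the Monod/SRT balance for a CMAS, S = K_s·(1+k_d θ_c)/[θ_c·(Y k − k_d) − 1] = 16.9 × (1 + 0.0909 × 15.8) / [15.8 × (0.405 × 6.61 − 0.0909) − 1] = 41.17 / 39.86 = 1.033 mg/L.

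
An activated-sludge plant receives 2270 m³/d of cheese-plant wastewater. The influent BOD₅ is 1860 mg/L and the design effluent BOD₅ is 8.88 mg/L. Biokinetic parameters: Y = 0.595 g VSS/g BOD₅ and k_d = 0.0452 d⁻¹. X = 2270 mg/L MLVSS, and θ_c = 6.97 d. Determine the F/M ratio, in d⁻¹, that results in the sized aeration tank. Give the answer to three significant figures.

Steady-state biomass mass balance: V·X·(1 + k_d·θ_c) = Y·Q·(S₀ − S)·θ_c, so V = 0.595 × 2270 × (1860 − 8.88) × 6.97 / [2270 × (1 + 0.0452 × 6.97)] = 1.74×10^7 / 2985 = 5838 m³.
F/M = applied load / biomass = Q·S₀/(V·X) = 2270 × 1860 / (5838 × 2270) = 0.3186 d⁻¹.

F/M ≈ 0.319 d⁻¹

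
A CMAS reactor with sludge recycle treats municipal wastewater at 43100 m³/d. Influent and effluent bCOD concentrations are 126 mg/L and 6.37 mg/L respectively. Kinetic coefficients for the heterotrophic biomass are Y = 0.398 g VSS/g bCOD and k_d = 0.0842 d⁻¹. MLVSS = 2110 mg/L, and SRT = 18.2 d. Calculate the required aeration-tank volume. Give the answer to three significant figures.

From the SRT design equation V = Y Q (S₀−S) θ_c / [X (1 + k_d θ_c)] = 0.398 × 43100 × (126 − 6.37) × 18.2 / [2110 × (1 + 0.0842 × 18.2)] = 3.73×10^7 / 5343 = 6990 m³.

V ≈ 6990 m³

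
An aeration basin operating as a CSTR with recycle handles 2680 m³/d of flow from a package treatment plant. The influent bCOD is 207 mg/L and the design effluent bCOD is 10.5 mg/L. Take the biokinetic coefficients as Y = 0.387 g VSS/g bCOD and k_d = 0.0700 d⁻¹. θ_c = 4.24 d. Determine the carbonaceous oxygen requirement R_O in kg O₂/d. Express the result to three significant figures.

Observed yield with endogenous decay: Y_obs = Y / (1 + k_d·θ_c) = 0.387 / (1 + 0.0700 × 4.24) = 0.387 / 1.297 = 0.2984 g VSS/g bCOD.
ΔS = 207 − 10.5 = 196.5 mg/L, so the substrate removal rate is 2680 × 196.5/1000 = 526.6 kg bCOD/d.
Net sludge production P_X = 0.2984 × 526.6 = 157.2 kg VSS/d.
Carbonaceous O₂ demand = substrate oxidised − cell-mass equivalent = 526.6 − 1.42 × 157.2 = 303.5 kg O₂/d.

R_O ≈ 303 kg O₂/d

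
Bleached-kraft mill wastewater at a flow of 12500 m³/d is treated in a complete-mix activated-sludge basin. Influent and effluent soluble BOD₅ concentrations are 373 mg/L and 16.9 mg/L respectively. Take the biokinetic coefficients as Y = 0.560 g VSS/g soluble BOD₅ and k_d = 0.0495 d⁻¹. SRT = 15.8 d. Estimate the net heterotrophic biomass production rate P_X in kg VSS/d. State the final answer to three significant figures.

Correct the yield for decay: Y_obs = Y/(1 + k_d θ_c) = 0.560 / (1 + 0.0495 × 15.8) = 0.560 / 1.782 = 0.3142.
ΔS = 373 − 16.9 = 356.1 mg/L, so the substrate removal rate is 12500 × 356.1/1000 = 4451 kg soluble BOD₅/d.
So the net sludge growth is P_X = 0.3142 × 4451 = 1399 kg VSS/d.

P_X ≈ 1400 kg VSS/d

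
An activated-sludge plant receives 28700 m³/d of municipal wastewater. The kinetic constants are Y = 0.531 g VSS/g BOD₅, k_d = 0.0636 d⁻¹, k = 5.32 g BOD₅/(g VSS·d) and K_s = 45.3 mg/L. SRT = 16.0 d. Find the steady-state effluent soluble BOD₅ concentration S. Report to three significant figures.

S ≈ 2.12 mg/L

For a completely mixed reactor with recycle the Lawrence–McCarty relation gives S = K_s·(1 + k_d·θ_c) / [θ_c·(Y·k − k_d) − 1] = 45.3 × (1 + 0.0636 × 16.0) / [16.0 × (0.531 × 5.32 − 0.0636) − 1] = 91.40 / 43.18 = 2.117 mg/L.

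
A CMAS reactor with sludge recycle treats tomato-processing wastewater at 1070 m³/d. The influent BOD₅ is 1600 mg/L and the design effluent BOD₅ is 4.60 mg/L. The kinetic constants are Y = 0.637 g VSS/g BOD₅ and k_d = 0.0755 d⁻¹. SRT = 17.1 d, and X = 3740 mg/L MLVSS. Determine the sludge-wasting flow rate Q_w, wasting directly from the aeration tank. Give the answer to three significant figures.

Rearranging the biomass balance for a CMAS with decay, V = Y·Q·ΔS·θ_c / [X·(1+k_d θ_c)] = 0.637 × 1070 × (1600 − 4.60) × 17.1 / [3740 × (1 + 0.0755 × 17.1)] = 1.86×10^7 / 8569 = 2170 m³.
Wasting from the aeration tank: Q_w = V / θ_c = 2170 / 17.1 = 126.9 m³/d.

Q_w ≈ 127 m³/d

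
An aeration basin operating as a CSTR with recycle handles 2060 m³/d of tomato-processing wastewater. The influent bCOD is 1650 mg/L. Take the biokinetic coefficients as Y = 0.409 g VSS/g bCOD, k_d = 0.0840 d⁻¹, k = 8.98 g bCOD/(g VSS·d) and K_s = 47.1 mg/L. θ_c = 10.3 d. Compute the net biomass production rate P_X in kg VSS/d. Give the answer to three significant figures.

From the Monod/SRT balance for a CMAS, S = K_s·(1+k_d θ_c)/[θ_c·(Y k − k_d) − 1] = 47.1 × (1 + 0.0840 × 10.3) / [10.3 × (0.409 × 8.98 − 0.0840) − 1] = 87.85 / 35.96 = 2.443 mg/L.
The observed yield is Y_obs = Y/(1 + k_d·θ_c) = 0.409 / (1 + 0.0840 × 10.3) = 0.409 / 1.865 = 0.2193 g VSS per g bCOD removed.
Mass of bCOD removed per day: Q(S₀ − S) = 2060 × 1648 g/m³ = 3394 kg/d.
Biomass produced: P_X = Y_obs·Q·ΔS = 0.2193 × 3394 ≈ 744.2 kg VSS/d.

P_X ≈ 744 kg VSS/d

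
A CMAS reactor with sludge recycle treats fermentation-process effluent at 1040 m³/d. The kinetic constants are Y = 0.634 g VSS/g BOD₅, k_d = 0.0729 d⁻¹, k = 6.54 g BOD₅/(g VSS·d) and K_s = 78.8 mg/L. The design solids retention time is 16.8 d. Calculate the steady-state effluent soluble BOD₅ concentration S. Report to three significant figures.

For a completely mixed reactor with recycle the Lawrence–McCarty relation gives S = K_s·(1 + k_d·θ_c) / [θ_c·(Y·k − k_d) − 1] = 78.8 × (1 + 0.0729 × 16.8) / [16.8 × (0.634 × 6.54 − 0.0729) − 1] = 175.3 / 67.43 = 2.600 mg/L.

S ≈ 2.60 mg/L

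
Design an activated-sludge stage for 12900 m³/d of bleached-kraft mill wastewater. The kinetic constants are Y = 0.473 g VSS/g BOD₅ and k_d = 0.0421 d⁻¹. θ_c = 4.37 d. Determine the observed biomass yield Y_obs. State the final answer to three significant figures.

Observed yield with endogenous decay: Y_obs = Y / (1 + k_d·θ_c) = 0.473 / (1 + 0.0421 × 4.37) = 0.473 / 1.184 = 0.3995 g VSS/g BOD₅.

Y_obs ≈ 0.400 g VSS/g BOD₅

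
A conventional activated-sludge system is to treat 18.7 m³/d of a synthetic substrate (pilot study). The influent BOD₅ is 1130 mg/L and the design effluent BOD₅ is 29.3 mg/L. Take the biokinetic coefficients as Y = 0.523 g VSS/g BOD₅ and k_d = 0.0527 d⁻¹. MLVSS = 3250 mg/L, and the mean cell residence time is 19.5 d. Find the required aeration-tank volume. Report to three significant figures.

Rearranging the biomass balance for a CMAS with decay, V = Y·Q·ΔS·θ_c / [X·(1+k_d θ_c)] = 0.523 × 18.7 × (1130 − 29.3) × 19.5 / [3250 × (1 + 0.0527 × 19.5)] = 2.1×10^5 / 6590 = 31.85 m³.

V ≈ 31.9 m³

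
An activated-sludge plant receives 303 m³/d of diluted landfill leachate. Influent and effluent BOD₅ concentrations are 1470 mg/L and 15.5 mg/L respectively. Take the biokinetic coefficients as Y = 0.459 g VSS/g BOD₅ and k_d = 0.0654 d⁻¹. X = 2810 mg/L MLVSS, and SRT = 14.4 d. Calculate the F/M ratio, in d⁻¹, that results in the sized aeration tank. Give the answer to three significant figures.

Steady-state biomass mass balance: V·X·(1 + k_d·θ_c) = Y·Q·(S₀ − S)·θ_c, so V = 0.459 × 303 × (1470 − 15.5) × 14.4 / [2810 × (1 + 0.0654 × 14.4)] = 2.91×10^6 / 5456 = 533.9 m³.
Food-to-microorganism ratio F/M = Q S₀ / (V X) = 303 × 1470 / (533.9 × 2810) = 0.2969 d⁻¹.

F/M ≈ 0.297 d⁻¹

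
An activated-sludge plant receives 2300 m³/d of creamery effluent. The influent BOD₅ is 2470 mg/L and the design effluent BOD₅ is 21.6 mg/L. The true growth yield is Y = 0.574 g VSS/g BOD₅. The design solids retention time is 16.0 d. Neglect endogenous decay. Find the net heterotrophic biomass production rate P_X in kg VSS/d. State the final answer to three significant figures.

With endogenous decay neglected, the observed yield equals the true yield: Y_obs = Y = 0.574 g VSS/g BOD₅.
ΔS = 2470 − 21.6 = 2448 mg/L, so the substrate removal rate is 2300 × 2448/1000 = 5631 kg BOD₅/d.
Net biomass production P_X = Y_obs × Q·(S₀ − S) = 0.5740 × 5631 = 3232 kg VSS/d.

P_X ≈ 3230 kg VSS/d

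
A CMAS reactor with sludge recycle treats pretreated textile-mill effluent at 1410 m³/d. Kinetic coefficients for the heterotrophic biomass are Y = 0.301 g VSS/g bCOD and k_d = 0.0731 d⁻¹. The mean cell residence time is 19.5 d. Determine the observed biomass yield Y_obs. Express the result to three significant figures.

Correct the yield for decay: Y_obs = Y/(1 + k_d θ_c) = 0.301 / (1 + 0.0731 × 19.5) = 0.301 / 2.425 = 0.1241.

Y_obs ≈ 0.124 g VSS/g bCOD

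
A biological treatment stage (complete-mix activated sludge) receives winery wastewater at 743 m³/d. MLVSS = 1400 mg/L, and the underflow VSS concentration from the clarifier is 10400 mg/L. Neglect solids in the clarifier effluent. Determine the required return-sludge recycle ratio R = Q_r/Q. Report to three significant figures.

R ≈ 0.156

R = Q_r/Q = X/(X_r − X) = 1400 / (10400 − 1400) = 0.1556.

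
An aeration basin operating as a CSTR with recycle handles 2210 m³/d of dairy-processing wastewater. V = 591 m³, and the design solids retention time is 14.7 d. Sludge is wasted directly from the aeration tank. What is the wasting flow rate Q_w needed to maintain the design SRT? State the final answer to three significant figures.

Q_w ≈ 40.2 m³/d

With mixed-liquor wasting, θ_c = V/Q_w, so Q_w = V/θ_c = 591.0/14.7 = 40.20 m³/d.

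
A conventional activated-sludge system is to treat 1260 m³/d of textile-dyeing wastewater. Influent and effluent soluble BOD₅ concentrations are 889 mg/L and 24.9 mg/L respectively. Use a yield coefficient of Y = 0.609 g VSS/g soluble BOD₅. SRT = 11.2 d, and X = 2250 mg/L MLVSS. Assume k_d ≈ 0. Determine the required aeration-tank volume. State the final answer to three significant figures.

V ≈ 3300 m³

Biomass mass balance (decay neglected): V·X = Y·Q·(S₀ − S)·θ_c, so V = 0.609 × 1260 × (889 − 24.9) × 11.2 / 2250 = 3301 m³.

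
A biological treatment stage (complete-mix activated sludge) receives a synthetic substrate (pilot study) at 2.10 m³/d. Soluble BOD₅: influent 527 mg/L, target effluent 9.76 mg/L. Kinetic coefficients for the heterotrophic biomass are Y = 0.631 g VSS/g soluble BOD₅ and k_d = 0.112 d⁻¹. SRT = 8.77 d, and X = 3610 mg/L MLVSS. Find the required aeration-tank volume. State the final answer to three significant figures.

Steady-state biomass mass balance: V·X·(1 + k_d·θ_c) = Y·Q·(S₀ − S)·θ_c, so V = 0.631 × 2.10 × (527 − 9.76) × 8.77 / [3610 × (1 + 0.112 × 8.77)] = 6.01×10^3 / 7156 = 0.8400 m³.

V ≈ 0.840 m³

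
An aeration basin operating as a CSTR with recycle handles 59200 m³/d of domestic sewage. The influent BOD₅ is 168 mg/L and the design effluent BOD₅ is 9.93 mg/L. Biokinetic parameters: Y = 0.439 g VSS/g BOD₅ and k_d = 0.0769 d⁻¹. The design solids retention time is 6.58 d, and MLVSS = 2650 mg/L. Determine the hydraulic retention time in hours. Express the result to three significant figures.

From the SRT design equation V = Y Q (S₀−S) θ_c / [X (1 + k_d θ_c)] = 0.439 × 59200 × (168 − 9.93) × 6.58 / [2650 × (1 + 0.0769 × 6.58)] = 2.7×10^7 / 3991 = 6773 m³.
HRT = V/Q = 6773 m³ / 59200 m³·d⁻¹ = 0.1144 d × 24 = 2.746 h.

τ ≈ 2.75 h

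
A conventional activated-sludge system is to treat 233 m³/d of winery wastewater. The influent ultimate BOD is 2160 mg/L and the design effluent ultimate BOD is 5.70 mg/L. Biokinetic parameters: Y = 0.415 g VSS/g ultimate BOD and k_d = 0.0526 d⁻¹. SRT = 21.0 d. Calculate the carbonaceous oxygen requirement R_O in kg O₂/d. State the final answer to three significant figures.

R_O ≈ 361 kg O₂/d

Observed yield with endogenous decay: Y_obs = Y / (1 + k_d·θ_c) = 0.415 / (1 + 0.0526 × 21.0) = 0.415 / 2.105 = 0.1972 g VSS/g ultimate BOD.
Q·(S₀ − S) = 233 × (2160 − 5.70) × 10⁻³ = 502.0 kg/d removed.
Biomass synthesised: P_X = Y_obs × 502.0 = 98.98 kg VSS/d.
R_O = Q·(S₀ − S) − 1.42·P_X = 502.0 − 1.42 × 98.98 = 361.4 kg O₂/d.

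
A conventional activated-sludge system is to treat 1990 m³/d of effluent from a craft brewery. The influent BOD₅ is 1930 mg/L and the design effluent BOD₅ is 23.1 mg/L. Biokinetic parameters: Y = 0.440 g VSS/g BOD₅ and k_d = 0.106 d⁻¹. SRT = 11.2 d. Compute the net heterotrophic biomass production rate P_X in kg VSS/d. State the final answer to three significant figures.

P_X ≈ 763 kg VSS/d

Y_obs = Y / (1 + k_d θ_c) = 0.440 / (1 + 0.106 × 11.2) = 0.440 / 2.187 = 0.2012.
Q·(S₀ − S) = 1990 × (1930 − 23.1) × 10⁻³ = 3795 kg/d removed.
Biomass produced: P_X = Y_obs·Q·ΔS = 0.2012 × 3795 ≈ 763.4 kg VSS/d.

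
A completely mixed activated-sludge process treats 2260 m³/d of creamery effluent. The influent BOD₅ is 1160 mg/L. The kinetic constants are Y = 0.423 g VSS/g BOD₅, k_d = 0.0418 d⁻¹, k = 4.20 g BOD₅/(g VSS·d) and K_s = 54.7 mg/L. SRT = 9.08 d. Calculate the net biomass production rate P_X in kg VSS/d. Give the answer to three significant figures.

P_X ≈ 800 kg VSS/d

From the Monod/SRT balance for a CMAS, S = K_s·(1+k_d θ_c)/[θ_c·(Y k − k_d) − 1] = 54.7 × (1 + 0.0418 × 9.08) / [9.08 × (0.423 × 4.20 − 0.0418) − 1] = 75.46 / 14.75 = 5.115 mg/L.
Correct the yield for decay: Y_obs = Y/(1 + k_d θ_c) = 0.423 / (1 + 0.0418 × 9.08) = 0.423 / 1.380 = 0.3066.
Substrate removed = Q·(S₀ − S) = 2260 m³/d × (1160 − 5.12) g/m³ = 2.61×10^6 g/d = 2610 kg/d.
Net biomass production P_X = Y_obs × Q·(S₀ − S) = 0.3066 × 2610 = 800.3 kg VSS/d.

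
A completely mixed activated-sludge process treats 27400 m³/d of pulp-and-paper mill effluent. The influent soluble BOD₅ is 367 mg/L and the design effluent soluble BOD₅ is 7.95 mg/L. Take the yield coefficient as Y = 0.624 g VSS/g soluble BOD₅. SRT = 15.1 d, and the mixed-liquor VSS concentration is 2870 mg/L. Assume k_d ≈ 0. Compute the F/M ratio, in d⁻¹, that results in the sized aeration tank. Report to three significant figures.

With k_d = 0 the design equation reduces to V = Y Q (S₀−S) θ_c / X = 0.624 × 27400 × (367 − 7.95) × 15.1 / 2870 = 32299 m³.
F/M = Q·S₀ / (V·X) = 27400 × 367 / (32299 × 2870) = 0.1085 g soluble BOD₅·(g VSS·d)⁻¹.

F/M ≈ 0.108 d⁻¹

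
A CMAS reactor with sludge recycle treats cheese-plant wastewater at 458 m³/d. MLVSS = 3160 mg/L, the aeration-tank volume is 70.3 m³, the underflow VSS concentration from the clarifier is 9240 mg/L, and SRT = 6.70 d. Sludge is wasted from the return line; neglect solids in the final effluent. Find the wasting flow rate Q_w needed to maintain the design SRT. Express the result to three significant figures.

Q_w = (V·X)/(θ_c X_r) = 70.30 × 3160 / (6.70 × 9240) = 3.588 m³/d.

Q_w ≈ 3.59 m³/d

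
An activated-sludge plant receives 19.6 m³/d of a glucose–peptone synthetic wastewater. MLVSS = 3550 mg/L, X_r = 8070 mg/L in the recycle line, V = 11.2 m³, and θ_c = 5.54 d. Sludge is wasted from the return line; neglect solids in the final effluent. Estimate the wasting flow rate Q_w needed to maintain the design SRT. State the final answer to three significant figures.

Q_w ≈ 0.889 m³/d

Q_w = (V·X)/(θ_c X_r) = 11.20 × 3550 / (5.54 × 8070) = 0.8893 m³/d.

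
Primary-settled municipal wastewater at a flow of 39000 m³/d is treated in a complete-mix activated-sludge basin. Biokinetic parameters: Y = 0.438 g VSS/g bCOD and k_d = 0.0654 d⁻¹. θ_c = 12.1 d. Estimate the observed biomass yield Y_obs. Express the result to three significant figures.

The observed yield is Y_obs = Y/(1 + k_d·θ_c) = 0.438 / (1 + 0.0654 × 12.1) = 0.438 / 1.791 = 0.2445 g VSS per g bCOD removed.

Y_obs ≈ 0.245 g VSS/g bCOD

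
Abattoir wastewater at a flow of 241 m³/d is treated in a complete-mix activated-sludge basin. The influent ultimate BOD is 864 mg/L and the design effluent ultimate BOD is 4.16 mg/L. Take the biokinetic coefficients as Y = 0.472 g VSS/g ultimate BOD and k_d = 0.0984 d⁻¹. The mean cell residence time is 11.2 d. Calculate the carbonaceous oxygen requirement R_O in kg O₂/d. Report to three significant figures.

Correct the yield for decay: Y_obs = Y/(1 + k_d θ_c) = 0.472 / (1 + 0.0984 × 11.2) = 0.472 / 2.102 = 0.2245.
Substrate removed = Q·(S₀ − S) = 241 m³/d × (864 − 4.16) g/m³ = 2.07×10^5 g/d = 207.2 kg/d.
Biomass synthesised: P_X = Y_obs × 207.2 = 46.53 kg VSS/d.
R_O = Q·ΔS − 1.42 P_X = 207.2 − 66.07 = 141.1 kg O₂/d.

R_O ≈ 141 kg O₂/d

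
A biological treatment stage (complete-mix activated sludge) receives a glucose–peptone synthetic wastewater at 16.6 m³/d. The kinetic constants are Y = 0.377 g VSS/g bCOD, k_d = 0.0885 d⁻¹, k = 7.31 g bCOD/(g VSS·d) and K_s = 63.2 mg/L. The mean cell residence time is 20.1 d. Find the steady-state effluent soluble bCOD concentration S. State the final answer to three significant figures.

For a completely mixed reactor with recycle the Lawrence–McCarty relation gives S = K_s·(1 + k_d·θ_c) / [θ_c·(Y·k − k_d) − 1] = 63.2 × (1 + 0.0885 × 20.1) / [20.1 × (0.377 × 7.31 − 0.0885) − 1] = 175.6 / 52.61 = 3.338 mg/L.

S ≈ 3.34 mg/L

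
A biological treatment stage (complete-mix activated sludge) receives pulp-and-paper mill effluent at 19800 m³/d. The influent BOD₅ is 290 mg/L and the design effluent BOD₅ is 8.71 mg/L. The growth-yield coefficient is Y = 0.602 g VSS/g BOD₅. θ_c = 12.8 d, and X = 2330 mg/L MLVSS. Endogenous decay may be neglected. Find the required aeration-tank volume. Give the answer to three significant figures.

V ≈ 18400 m³

Biomass mass balance (decay neglected): V·X = Y·Q·(S₀ − S)·θ_c, so V = 0.602 × 19800 × (290 − 8.71) × 12.8 / 2330 = 18419 m³.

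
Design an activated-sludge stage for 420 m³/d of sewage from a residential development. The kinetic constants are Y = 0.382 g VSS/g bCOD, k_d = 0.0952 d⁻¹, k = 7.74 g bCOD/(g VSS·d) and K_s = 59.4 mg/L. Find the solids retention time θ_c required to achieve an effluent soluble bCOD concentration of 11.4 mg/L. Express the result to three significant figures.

At the target effluent, Y k S/(K_s+S) = 0.382×7.74×11.4/70.80 = 0.4761 d⁻¹.
1/θ_c = 0.4761 − 0.0952 = 0.3809 d⁻¹, so θ_c = 2.626 d.

θ_c ≈ 2.63 d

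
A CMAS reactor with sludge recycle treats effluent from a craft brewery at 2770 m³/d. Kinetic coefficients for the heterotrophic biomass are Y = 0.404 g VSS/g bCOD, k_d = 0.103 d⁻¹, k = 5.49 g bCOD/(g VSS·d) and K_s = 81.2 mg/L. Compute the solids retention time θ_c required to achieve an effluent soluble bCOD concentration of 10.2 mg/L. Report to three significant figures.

From 1/θ_c = Y·k·S/(K_s + S) − k_d: Y·k·S/(K_s+S) = 0.404 × 5.49 × 10.2 / (81.2 + 10.2) = 0.2475 d⁻¹.
Then 1/θ_c = μ − k_d = 0.2475 − 0.103 = 0.1445 d⁻¹, giving θ_c = 6.920 d.

θ_c ≈ 6.92 d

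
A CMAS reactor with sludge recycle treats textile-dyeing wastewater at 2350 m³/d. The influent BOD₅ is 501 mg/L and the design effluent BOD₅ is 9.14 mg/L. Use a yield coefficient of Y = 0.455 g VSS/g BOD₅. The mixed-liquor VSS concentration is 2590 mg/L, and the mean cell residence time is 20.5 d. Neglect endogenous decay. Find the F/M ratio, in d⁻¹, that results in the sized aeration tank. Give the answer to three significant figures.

V·X = Y·Q·ΔS·θ_c gives V = 0.455 × 2350 × (501 − 9.14) × 20.5 / 2590 = 4163 m³.
F/M = applied load / biomass = Q·S₀/(V·X) = 2350 × 501 / (4163 × 2590) = 0.1092 d⁻¹.

F/M ≈ 0.109 d⁻¹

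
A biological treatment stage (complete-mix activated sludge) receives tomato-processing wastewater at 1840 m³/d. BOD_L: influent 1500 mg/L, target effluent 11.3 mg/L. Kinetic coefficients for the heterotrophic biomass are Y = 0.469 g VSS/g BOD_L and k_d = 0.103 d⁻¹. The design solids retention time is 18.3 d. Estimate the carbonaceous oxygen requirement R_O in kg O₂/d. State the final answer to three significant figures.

R_O ≈ 2110 kg O₂/d

The observed yield is Y_obs = Y/(1 + k_d·θ_c) = 0.469 / (1 + 0.103 × 18.3) = 0.469 / 2.885 = 0.1626 g VSS per g BOD_L removed.
ΔS = 1500 − 11.3 = 1489 mg/L, so the substrate removal rate is 1840 × 1489/1000 = 2739 kg BOD_L/d.
P_X = Y_obs·Q·(S₀ − S) = 0.1626 × 2739 = 445.3 kg VSS/d.
R_O = Q·ΔS − 1.42 P_X = 2739 − 632.3 = 2107 kg O₂/d.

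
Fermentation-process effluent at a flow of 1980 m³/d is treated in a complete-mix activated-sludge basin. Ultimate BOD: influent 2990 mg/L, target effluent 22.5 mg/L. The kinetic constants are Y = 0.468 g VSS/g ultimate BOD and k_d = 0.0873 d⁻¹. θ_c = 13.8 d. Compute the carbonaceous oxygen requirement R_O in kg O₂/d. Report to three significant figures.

The observed yield is Y_obs = Y/(1 + k_d·θ_c) = 0.468 / (1 + 0.0873 × 13.8) = 0.468 / 2.205 = 0.2123 g VSS per g ultimate BOD removed.
Substrate removed = Q·(S₀ − S) = 1980 m³/d × (2990 − 22.5) g/m³ = 5.88×10^6 g/d = 5876 kg/d.
Biomass synthesised: P_X = Y_obs × 5876 = 1247 kg VSS/d.
R_O = Q·(S₀ − S) − 1.42·P_X = 5876 − 1.42 × 1247 = 4105 kg O₂/d.

R_O ≈ 4100 kg O₂/d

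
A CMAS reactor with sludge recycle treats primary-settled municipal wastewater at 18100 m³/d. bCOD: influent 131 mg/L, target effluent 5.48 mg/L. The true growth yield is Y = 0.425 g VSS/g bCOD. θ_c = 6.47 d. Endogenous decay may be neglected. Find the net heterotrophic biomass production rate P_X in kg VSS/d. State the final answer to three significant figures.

P_X ≈ 966 kg VSS/d

No decay correction is needed, so Y_obs = Y = 0.425.
Mass of bCOD removed per day: Q(S₀ − S) = 18100 × 125.5 g/m³ = 2272 kg/d.
Biomass produced: P_X = Y_obs·Q·ΔS = 0.4250 × 2272 ≈ 965.6 kg VSS/d.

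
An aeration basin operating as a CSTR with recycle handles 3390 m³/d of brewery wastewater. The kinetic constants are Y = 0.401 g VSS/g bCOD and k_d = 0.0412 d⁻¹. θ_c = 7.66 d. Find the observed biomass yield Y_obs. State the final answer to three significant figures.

The observed yield is Y_obs = Y/(1 + k_d·θ_c) = 0.401 / (1 + 0.0412 × 7.66) = 0.401 / 1.316 = 0.3048 g VSS per g bCOD removed.

Y_obs ≈ 0.305 g VSS/g bCOD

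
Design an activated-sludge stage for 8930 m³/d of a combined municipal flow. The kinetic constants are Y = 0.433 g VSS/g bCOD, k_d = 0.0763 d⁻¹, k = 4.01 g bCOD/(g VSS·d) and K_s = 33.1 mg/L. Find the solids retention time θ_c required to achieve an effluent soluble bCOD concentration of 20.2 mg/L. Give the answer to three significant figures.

θ_c ≈ 1.72 d

At the target effluent, Y k S/(K_s+S) = 0.433×4.01×20.2/53.30 = 0.6580 d⁻¹.
Then 1/θ_c = μ − k_d = 0.6580 − 0.0763 = 0.5817 d⁻¹, giving θ_c = 1.719 d.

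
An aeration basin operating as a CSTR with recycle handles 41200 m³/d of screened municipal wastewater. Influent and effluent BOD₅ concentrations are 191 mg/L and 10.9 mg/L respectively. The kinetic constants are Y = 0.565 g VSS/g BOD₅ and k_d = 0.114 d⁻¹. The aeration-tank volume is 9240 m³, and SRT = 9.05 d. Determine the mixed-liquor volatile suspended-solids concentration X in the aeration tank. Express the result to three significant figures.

Solving the biomass balance for X: X = Y Q (S₀−S) θ_c / [V (1+k_d θ_c)] = 0.565 × 41200 × (191 − 10.9) × 9.05 / [9240 × (1 + 0.114 × 9.05)] = 2021 mg/L.

X ≈ 2020 mg/L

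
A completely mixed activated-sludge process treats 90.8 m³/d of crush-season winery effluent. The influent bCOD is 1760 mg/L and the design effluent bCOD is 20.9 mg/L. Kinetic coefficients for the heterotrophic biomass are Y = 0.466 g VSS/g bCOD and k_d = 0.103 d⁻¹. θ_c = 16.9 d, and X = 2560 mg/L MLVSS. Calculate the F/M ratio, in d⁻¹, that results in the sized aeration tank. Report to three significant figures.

F/M ≈ 0.352 d⁻¹

Steady-state biomass mass balance: V·X·(1 + k_d·θ_c) = Y·Q·(S₀ − S)·θ_c, so V = 0.466 × 90.8 × (1760 − 20.9) × 16.9 / [2560 × (1 + 0.103 × 16.9)] = 1.24×10^6 / 7016 = 177.2 m³.
F/M = Q·S₀ / (V·X) = 90.8 × 1760 / (177.2 × 2560) = 0.3522 g bCOD·(g VSS·d)⁻¹.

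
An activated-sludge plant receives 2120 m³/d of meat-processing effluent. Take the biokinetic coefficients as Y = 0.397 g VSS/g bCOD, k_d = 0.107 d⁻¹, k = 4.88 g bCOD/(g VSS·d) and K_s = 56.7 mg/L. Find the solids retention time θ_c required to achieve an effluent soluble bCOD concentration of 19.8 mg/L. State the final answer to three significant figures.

At the target effluent, Y k S/(K_s+S) = 0.397×4.88×19.8/76.50 = 0.5014 d⁻¹.
θ_c = 1/(μ − k_d) = 1/(0.5014 − 0.107) = 1/0.3944 = 2.535 d.

θ_c ≈ 2.54 d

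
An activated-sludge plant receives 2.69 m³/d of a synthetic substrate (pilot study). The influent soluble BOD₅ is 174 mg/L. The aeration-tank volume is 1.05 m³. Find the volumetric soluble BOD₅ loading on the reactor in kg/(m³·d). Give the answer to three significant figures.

L_v ≈ 0.446 kg soluble BOD₅/(m³·d)

L_v = Q S₀ / V = 2.69 × 174 × 10⁻³ / 1.050 = 0.4458 kg/(m³·d).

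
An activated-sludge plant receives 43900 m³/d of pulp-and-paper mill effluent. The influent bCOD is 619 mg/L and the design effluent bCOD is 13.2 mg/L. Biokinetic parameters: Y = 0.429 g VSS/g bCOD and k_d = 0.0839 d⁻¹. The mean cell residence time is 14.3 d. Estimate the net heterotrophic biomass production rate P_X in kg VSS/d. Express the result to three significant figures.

P_X ≈ 5190 kg VSS/d

Correct the yield for decay: Y_obs = Y/(1 + k_d θ_c) = 0.429 / (1 + 0.0839 × 14.3) = 0.429 / 2.200 = 0.1950.
ΔS = 619 − 13.2 = 605.8 mg/L, so the substrate removal rate is 43900 × 605.8/1000 = 26595 kg bCOD/d.
Net biomass production P_X = Y_obs × Q·(S₀ − S) = 0.1950 × 26595 = 5186 kg VSS/d.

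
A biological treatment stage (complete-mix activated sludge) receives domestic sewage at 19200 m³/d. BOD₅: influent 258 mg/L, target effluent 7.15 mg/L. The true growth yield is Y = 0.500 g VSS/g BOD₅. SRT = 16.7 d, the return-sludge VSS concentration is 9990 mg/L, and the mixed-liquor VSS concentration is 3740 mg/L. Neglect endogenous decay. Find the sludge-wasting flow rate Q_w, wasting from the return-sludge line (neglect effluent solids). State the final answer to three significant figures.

V·X = Y·Q·ΔS·θ_c gives V = 0.500 × 19200 × (258 − 7.15) × 16.7 / 3740 = 10753 m³.
Wasting from the return line (neglecting effluent solids): Q_w = V·X / (θ_c·X_r) = 10753 × 3740 / (16.7 × 9990) = 241.1 m³/d.

Q_w ≈ 241 m³/d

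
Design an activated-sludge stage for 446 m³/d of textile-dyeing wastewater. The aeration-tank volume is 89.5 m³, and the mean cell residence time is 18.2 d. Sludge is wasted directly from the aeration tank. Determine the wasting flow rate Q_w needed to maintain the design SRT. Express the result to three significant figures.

Q_w ≈ 4.92 m³/d

With mixed-liquor wasting, θ_c = V/Q_w, so Q_w = V/θ_c = 89.50/18.2 = 4.918 m³/d.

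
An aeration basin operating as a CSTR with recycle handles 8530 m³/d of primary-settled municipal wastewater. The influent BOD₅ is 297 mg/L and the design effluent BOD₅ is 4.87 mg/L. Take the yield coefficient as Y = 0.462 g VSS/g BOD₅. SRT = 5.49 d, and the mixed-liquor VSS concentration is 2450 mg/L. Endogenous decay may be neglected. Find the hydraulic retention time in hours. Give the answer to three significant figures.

τ ≈ 7.26 h

With k_d = 0 the design equation reduces to V = Y Q (S₀−S) θ_c / X = 0.462 × 8530 × (297 − 4.87) × 5.49 / 2450 = 2580 m³.
τ = V/Q = 2580/8530 = 0.3024 d, or 7.258 h.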